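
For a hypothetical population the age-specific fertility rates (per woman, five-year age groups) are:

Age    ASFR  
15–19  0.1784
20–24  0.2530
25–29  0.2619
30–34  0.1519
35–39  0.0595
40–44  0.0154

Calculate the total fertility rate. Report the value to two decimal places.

4.60

Sum of ASFRs = 0.1784 + 0.2530 + 0.2619 + 0.1519 + 0.0595 + 0.0154 = 0.9201
TFR = 5 × 0.9201 = 4.6005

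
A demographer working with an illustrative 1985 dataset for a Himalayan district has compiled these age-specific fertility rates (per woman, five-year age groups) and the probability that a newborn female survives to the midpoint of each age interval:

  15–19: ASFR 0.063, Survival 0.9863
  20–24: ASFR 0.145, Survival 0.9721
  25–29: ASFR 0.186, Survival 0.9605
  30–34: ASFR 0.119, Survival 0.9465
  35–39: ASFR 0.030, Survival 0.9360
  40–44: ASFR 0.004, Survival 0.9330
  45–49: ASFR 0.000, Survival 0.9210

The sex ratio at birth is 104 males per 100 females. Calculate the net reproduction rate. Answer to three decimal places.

Proportion female at birth = 100 / (100 + 104) = 0.49020.
Each age group contributes 5 × ASFR × survival:
  15–19: 5 × 0.063 × 0.9863 = 0.31068
  20–24: 5 × 0.145 × 0.9721 = 0.70477
  25–29: 5 × 0.186 × 0.9605 = 0.89327
  30–34: 5 × 0.119 × 0.9465 = 0.56317
  35–39: 5 × 0.030 × 0.9360 = 0.14040
  40–44: 5 × 0.004 × 0.9330 = 0.01866
  45–49: 5 × 0.000 × 0.9210 = 0.00000
Sum = 2.63095
NRR = 0.49020 × 2.63095 = 1.28969
With NRR above 1 the population is above replacement fertility.

1.290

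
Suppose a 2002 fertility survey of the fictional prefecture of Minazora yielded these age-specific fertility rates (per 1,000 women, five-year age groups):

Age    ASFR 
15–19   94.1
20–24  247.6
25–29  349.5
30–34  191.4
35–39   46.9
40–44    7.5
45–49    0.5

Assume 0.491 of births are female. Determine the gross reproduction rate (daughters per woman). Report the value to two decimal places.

Proportion female at birth = 0.491.
Sum of ASFRs = 94.1 + 247.6 + 349.5 + 191.4 + 46.9 + 7.5 + 0.5 = 937.5
TFR = 5 × 937.5 / 1000 = 4.6875
GRR = 0.491 × 4.6875 = 2.30156

2.30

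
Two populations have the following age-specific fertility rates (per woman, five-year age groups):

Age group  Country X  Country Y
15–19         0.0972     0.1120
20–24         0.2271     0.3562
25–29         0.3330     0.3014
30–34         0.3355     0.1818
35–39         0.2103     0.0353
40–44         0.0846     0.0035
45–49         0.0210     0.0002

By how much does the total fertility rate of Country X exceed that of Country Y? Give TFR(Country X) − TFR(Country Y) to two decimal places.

1.59

Country X:
  Sum of ASFRs = 0.0972 + 0.2271 + 0.3330 + 0.3355 + 0.2103 + 0.0846 + 0.0210 = 1.3087
  TFR = 5 × 1.3087 = 6.5435
Country Y:
  Sum of ASFRs = 0.1120 + 0.3562 + 0.3014 + 0.1818 + 0.0353 + 0.0035 + 0.0002 = 0.9904
  TFR = 5 × 0.9904 = 4.952
Difference = 6.5435 − 4.952 = 1.5915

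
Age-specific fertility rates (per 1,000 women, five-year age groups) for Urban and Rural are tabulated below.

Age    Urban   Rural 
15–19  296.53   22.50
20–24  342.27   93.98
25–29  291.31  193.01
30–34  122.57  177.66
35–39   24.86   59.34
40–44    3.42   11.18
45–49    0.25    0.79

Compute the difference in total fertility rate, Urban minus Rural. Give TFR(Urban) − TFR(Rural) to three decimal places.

Urban:
  Sum of ASFRs = 296.53 + 342.27 + 291.31 + 122.57 + 24.86 + 3.42 + 0.25 = 1081.21
  TFR = 5 × 1081.21 / 1000 = 5.40605
Rural:
  Sum of ASFRs = 22.50 + 93.98 + 193.01 + 177.66 + 59.34 + 11.18 + 0.79 = 558.46
  TFR = 5 × 558.46 / 1000 = 2.7923
Difference = 5.40605 − 2.7923 = 2.61375

2.614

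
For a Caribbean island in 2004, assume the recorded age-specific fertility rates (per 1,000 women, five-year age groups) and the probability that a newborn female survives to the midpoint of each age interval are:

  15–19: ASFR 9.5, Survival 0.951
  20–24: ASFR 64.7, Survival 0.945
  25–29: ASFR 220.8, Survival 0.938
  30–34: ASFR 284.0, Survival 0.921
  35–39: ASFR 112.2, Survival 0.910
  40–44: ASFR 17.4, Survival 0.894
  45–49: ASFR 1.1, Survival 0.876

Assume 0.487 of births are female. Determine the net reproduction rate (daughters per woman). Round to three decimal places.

Proportion female at birth = 0.487.
Each age group contributes 5 × ASFR × survival:
  15–19: 5 × 9.5/1000 × 0.951 = 0.04517
  20–24: 5 × 64.7/1000 × 0.945 = 0.30571
  25–29: 5 × 220.8/1000 × 0.938 = 1.03555
  30–34: 5 × 284.0/1000 × 0.921 = 1.30782
  35–39: 5 × 112.2/1000 × 0.910 = 0.51051
  40–44: 5 × 17.4/1000 × 0.894 = 0.07778
  45–49: 5 × 1.1/1000 × 0.876 = 0.00482
Sum = 3.28736
NRR = 0.487 × 3.28736 = 1.60094

1.601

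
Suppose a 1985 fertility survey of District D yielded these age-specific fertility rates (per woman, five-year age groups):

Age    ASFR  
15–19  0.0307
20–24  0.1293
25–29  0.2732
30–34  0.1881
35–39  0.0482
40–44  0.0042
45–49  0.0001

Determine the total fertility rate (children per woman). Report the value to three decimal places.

3.369

Sum of ASFRs = 0.0307 + 0.1293 + 0.2732 + 0.1881 + 0.0482 + 0.0042 + 0.0001 = 0.6738
TFR = 5 × 0.6738 = 3.369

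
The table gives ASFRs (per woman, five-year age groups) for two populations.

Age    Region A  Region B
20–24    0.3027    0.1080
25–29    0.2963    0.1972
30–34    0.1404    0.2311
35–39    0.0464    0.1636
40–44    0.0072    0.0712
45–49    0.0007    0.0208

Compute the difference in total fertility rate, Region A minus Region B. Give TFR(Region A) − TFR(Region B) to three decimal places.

Region A:
  Sum of ASFRs = 0.3027 + 0.2963 + 0.1404 + 0.0464 + 0.0072 + 0.0007 = 0.7937
  TFR = 5 × 0.7937 = 3.9685
Region B:
  Sum of ASFRs = 0.1080 + 0.1972 + 0.2311 + 0.1636 + 0.0712 + 0.0208 = 0.7919
  TFR = 5 × 0.7919 = 3.9595
Difference = 3.9685 − 3.9595 = 0.009

0.009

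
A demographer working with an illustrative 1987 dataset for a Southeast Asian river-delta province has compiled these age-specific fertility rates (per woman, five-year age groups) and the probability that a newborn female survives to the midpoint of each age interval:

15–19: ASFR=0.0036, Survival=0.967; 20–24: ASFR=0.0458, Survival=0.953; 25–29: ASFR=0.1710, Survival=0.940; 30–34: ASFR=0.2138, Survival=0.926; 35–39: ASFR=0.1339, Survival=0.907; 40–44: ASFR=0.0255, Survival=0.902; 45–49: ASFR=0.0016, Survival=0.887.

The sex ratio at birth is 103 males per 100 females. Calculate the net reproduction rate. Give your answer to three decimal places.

1.359

Proportion female at birth = 100 / (100 + 103) = 0.49261.
Weighting each age-specific rate by interval width and survival:
  15–19: 5 × 0.0036 × 0.967 = 0.01741
  20–24: 5 × 0.0458 × 0.953 = 0.21824
  25–29: 5 × 0.1710 × 0.940 = 0.80370
  30–34: 5 × 0.2138 × 0.926 = 0.98989
  35–39: 5 × 0.1339 × 0.907 = 0.60724
  40–44: 5 × 0.0255 × 0.902 = 0.11501
  45–49: 5 × 0.0016 × 0.887 = 0.00710
Sum = 2.75859
NRR = 0.49261 × 2.75859 = 1.35891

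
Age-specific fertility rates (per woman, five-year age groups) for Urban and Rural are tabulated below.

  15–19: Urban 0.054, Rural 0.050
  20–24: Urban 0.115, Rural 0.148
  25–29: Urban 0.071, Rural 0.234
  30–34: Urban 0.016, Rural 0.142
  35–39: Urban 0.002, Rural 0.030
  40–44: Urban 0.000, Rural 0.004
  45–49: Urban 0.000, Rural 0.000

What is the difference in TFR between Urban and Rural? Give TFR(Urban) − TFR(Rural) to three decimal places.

Urban:
  Sum of ASFRs = 0.054 + 0.115 + 0.071 + 0.016 + 0.002 + 0.000 + 0.000 = 0.258
  TFR = 5 × 0.258 = 1.29
Rural:
  Sum of ASFRs = 0.050 + 0.148 + 0.234 + 0.142 + 0.030 + 0.004 + 0.000 = 0.608
  TFR = 5 × 0.608 = 3.04
Difference = 1.29 − 3.04 = -1.75

-1.750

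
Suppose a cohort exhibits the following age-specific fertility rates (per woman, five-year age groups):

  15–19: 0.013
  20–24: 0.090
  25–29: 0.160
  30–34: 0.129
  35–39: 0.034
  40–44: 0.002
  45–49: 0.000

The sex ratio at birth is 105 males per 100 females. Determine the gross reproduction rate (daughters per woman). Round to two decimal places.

Proportion female at birth = 100 / (100 + 105) = 0.48780.
Sum of ASFRs = 0.013 + 0.090 + 0.160 + 0.129 + 0.034 + 0.002 + 0.000 = 0.428
TFR = 5 × 0.428 = 2.14
GRR = 0.48780 × 2.14 = 1.04389

1.04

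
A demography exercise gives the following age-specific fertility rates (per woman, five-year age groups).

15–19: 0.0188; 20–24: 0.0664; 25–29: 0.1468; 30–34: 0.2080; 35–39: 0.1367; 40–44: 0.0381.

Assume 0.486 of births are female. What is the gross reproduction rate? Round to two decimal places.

1.49

Proportion female at birth = 0.486.
Sum of ASFRs = 0.0188 + 0.0664 + 0.1468 + 0.2080 + 0.1367 + 0.0381 = 0.6148
TFR = 5 × 0.6148 = 3.074
GRR = 0.486 × 3.074 = 1.49396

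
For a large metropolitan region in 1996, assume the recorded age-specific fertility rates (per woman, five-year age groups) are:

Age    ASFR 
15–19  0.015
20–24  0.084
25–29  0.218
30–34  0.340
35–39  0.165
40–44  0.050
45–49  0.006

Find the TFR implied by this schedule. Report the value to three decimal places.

Sum of ASFRs = 0.015 + 0.084 + 0.218 + 0.340 + 0.165 + 0.050 + 0.006 = 0.878
TFR = 5 × 0.878 = 4.39

4.390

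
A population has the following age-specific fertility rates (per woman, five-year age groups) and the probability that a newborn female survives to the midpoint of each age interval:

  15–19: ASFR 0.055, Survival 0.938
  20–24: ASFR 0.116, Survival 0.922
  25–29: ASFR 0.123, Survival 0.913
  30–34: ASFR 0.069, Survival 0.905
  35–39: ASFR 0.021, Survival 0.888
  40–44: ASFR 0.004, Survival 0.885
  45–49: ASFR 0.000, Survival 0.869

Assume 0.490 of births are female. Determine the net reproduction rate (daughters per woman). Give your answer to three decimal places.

Proportion female at birth = 0.490.
Survival-weighted fertility by age (5·fₓ·Sₓ):
  15–19: 5 × 0.055 × 0.938 = 0.25795
  20–24: 5 × 0.116 × 0.922 = 0.53476
  25–29: 5 × 0.123 × 0.913 = 0.56150
  30–34: 5 × 0.069 × 0.905 = 0.31223
  35–39: 5 × 0.021 × 0.888 = 0.09324
  40–44: 5 × 0.004 × 0.885 = 0.01770
  45–49: 5 × 0.000 × 0.869 = 0.00000
Sum = 1.77738
NRR = 0.490 × 1.77738 = 0.87092

0.871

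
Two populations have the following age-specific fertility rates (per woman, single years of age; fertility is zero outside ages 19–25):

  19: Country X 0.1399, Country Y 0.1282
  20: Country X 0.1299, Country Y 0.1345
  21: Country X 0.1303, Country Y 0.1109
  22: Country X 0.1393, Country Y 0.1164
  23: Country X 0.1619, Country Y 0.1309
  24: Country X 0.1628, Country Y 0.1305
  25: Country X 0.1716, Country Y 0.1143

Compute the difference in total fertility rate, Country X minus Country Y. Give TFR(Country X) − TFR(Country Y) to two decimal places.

Country X:
  Sum of ASFRs = 0.1399 + 0.1299 + 0.1303 + 0.1393 + 0.1619 + 0.1628 + 0.1716 = 1.0357
  TFR = 1.0357
Country Y:
  Sum of ASFRs = 0.1282 + 0.1345 + 0.1109 + 0.1164 + 0.1309 + 0.1305 + 0.1143 = 0.8657
  TFR = 0.8657
Difference = 1.0357 − 0.8657 = 0.17

0.17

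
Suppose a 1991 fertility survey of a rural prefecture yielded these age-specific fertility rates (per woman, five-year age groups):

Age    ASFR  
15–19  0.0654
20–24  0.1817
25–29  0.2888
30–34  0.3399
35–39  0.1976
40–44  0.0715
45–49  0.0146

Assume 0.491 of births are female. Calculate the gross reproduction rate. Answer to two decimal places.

2.85

Proportion female at birth = 0.491.
Sum of ASFRs = 0.0654 + 0.1817 + 0.2888 + 0.3399 + 0.1976 + 0.0715 + 0.0146 = 1.1595
TFR = 5 × 1.1595 = 5.7975
GRR = 0.491 × 5.7975 = 2.84657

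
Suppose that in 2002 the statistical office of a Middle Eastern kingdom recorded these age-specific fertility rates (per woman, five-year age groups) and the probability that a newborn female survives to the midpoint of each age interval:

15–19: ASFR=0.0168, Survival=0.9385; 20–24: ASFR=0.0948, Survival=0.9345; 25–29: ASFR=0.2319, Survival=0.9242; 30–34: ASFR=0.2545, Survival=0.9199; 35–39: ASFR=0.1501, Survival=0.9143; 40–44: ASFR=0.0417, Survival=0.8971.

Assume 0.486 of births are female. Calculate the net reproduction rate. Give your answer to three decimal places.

1.768

Proportion female at birth = 0.486.
Per-age-group product (5 × ASFR × survival probability):
  15–19: 5 × 0.0168 × 0.9385 = 0.07883
  20–24: 5 × 0.0948 × 0.9345 = 0.44295
  25–29: 5 × 0.2319 × 0.9242 = 1.07161
  30–34: 5 × 0.2545 × 0.9199 = 1.17057
  35–39: 5 × 0.1501 × 0.9143 = 0.68618
  40–44: 5 × 0.0417 × 0.8971 = 0.18705
Sum = 3.63719
NRR = 0.486 × 3.63719 = 1.76767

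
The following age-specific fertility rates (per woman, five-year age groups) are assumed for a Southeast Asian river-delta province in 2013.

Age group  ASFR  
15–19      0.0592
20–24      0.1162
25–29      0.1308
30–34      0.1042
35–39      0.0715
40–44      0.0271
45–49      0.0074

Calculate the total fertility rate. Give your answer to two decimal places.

2.58

Sum of ASFRs = 0.0592 + 0.1162 + 0.1308 + 0.1042 + 0.0715 + 0.0271 + 0.0074 = 0.5164
TFR = 5 × 0.5164 = 2.582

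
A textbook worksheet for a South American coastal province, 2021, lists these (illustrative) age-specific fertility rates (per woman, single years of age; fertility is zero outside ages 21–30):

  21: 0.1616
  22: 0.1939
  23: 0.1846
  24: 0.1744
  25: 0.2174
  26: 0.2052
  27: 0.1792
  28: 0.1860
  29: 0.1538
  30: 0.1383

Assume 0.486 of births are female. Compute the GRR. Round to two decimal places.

0.87

Proportion female at birth = 0.486.
Sum of ASFRs = 0.1616 + 0.1939 + 0.1846 + 0.1744 + 0.2174 + 0.2052 + 0.1792 + 0.1860 + 0.1538 + 0.1383 = 1.7944
TFR = 1.7944
GRR = 0.486 × 1.7944 = 0.87208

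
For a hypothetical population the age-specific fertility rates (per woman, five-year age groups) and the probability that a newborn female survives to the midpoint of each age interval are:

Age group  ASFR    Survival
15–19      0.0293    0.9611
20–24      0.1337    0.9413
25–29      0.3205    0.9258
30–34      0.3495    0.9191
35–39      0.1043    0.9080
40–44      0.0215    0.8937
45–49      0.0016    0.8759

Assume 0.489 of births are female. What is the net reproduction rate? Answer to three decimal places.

2.169

Proportion female at birth = 0.489.
Per-age-group product (5 × ASFR × survival probability):
  15–19: 5 × 0.0293 × 0.9611 = 0.14080
  20–24: 5 × 0.1337 × 0.9413 = 0.62926
  25–29: 5 × 0.3205 × 0.9258 = 1.48359
  30–34: 5 × 0.3495 × 0.9191 = 1.60613
  35–39: 5 × 0.1043 × 0.9080 = 0.47352
  40–44: 5 × 0.0215 × 0.8937 = 0.09607
  45–49: 5 × 0.0016 × 0.8759 = 0.00701
Sum = 4.43638
NRR = 0.489 × 4.43638 = 2.16939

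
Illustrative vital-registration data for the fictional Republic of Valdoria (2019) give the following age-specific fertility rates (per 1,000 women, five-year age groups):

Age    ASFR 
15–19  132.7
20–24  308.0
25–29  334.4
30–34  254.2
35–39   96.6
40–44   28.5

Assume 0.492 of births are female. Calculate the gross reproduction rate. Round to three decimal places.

2.840

Proportion female at birth = 0.492.
Sum of ASFRs = 132.7 + 308.0 + 334.4 + 254.2 + 96.6 + 28.5 = 1154.4
TFR = 5 × 1154.4 / 1000 = 5.772
GRR = 0.492 × 5.772 = 2.83982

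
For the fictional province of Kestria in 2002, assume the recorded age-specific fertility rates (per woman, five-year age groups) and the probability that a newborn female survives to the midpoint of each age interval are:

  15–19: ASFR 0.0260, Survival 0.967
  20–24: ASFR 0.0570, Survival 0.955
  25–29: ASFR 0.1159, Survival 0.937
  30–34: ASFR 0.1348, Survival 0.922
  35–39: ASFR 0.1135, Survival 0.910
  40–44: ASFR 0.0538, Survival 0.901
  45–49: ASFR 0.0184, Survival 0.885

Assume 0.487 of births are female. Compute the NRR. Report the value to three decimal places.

Proportion female at birth = 0.487.
Per-age-group product (5 × ASFR × survival probability):
  15–19: 5 × 0.0260 × 0.967 = 0.12571
  20–24: 5 × 0.0570 × 0.955 = 0.27218
  25–29: 5 × 0.1159 × 0.937 = 0.54299
  30–34: 5 × 0.1348 × 0.922 = 0.62143
  35–39: 5 × 0.1135 × 0.910 = 0.51643
  40–44: 5 × 0.0538 × 0.901 = 0.24237
  45–49: 5 × 0.0184 × 0.885 = 0.08142
Sum = 2.40253
NRR = 0.487 × 2.40253 = 1.17003
With NRR above 1 the population is above replacement fertility.

1.170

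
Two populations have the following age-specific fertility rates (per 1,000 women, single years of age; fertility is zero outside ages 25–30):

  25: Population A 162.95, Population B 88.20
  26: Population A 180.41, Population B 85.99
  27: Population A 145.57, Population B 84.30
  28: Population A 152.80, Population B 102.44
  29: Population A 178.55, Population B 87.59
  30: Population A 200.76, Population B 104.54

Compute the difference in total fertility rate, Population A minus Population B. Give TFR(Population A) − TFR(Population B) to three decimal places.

0.468

Population A:
  Sum of ASFRs = 162.95 + 180.41 + 145.57 + 152.80 + 178.55 + 200.76 = 1021.04
  TFR = 1021.04 / 1000 = 1.02104
Population B:
  Sum of ASFRs = 88.20 + 85.99 + 84.30 + 102.44 + 87.59 + 104.54 = 553.06
  TFR = 553.06 / 1000 = 0.55306
Difference = 1.02104 − 0.55306 = 0.46798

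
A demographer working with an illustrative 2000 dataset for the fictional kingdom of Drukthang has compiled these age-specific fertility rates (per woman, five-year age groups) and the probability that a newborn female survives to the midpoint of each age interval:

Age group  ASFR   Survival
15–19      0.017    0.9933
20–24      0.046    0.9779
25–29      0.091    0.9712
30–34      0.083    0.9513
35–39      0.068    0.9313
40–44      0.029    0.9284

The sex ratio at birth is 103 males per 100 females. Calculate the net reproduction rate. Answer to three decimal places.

Proportion female at birth = 100 / (100 + 103) = 0.49261.
Per-age-group product (5 × ASFR × survival probability):
  15–19: 5 × 0.017 × 0.9933 = 0.08443
  20–24: 5 × 0.046 × 0.9779 = 0.22492
  25–29: 5 × 0.091 × 0.9712 = 0.44190
  30–34: 5 × 0.083 × 0.9513 = 0.39479
  35–39: 5 × 0.068 × 0.9313 = 0.31664
  40–44: 5 × 0.029 × 0.9284 = 0.13462
Sum = 1.59730
NRR = 0.49261 × 1.59730 = 0.78685

0.787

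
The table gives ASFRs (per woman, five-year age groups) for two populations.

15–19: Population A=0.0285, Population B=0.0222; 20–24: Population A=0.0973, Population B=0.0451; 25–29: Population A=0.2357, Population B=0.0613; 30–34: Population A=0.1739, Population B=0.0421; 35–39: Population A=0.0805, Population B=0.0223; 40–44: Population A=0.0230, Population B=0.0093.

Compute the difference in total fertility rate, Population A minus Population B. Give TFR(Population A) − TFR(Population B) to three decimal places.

2.183

Population A:
  Sum of ASFRs = 0.0285 + 0.0973 + 0.2357 + 0.1739 + 0.0805 + 0.0230 = 0.6389
  TFR = 5 × 0.6389 = 3.1945
Population B:
  Sum of ASFRs = 0.0222 + 0.0451 + 0.0613 + 0.0421 + 0.0223 + 0.0093 = 0.2023
  TFR = 5 × 0.2023 = 1.0115
Difference = 3.1945 − 1.0115 = 2.183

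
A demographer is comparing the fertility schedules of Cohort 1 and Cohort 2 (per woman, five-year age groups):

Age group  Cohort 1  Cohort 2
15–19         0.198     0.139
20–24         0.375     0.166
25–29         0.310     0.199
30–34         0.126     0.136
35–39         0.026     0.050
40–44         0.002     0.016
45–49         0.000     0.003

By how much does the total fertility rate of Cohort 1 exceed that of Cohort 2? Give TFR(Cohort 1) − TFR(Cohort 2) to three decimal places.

Cohort 1:
  Sum of ASFRs = 0.198 + 0.375 + 0.310 + 0.126 + 0.026 + 0.002 + 0.000 = 1.037
  TFR = 5 × 1.037 = 5.185
Cohort 2:
  Sum of ASFRs = 0.139 + 0.166 + 0.199 + 0.136 + 0.050 + 0.016 + 0.003 = 0.709
  TFR = 5 × 0.709 = 3.545
Difference = 5.185 − 3.545 = 1.64

1.640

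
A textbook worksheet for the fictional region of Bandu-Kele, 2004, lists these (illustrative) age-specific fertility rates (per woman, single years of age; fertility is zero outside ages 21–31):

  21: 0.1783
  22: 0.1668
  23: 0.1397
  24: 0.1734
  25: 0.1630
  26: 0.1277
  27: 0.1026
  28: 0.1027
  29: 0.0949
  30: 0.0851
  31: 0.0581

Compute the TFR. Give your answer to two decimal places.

Sum of ASFRs = 0.1783 + 0.1668 + 0.1397 + 0.1734 + 0.1630 + 0.1277 + 0.1026 + 0.1027 + 0.0949 + 0.0851 + 0.0581 = 1.3923
TFR = 1.3923

1.39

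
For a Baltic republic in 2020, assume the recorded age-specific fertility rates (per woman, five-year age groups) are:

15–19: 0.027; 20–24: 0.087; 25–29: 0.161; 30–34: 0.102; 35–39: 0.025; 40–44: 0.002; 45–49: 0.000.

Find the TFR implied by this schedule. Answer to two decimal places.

Sum of ASFRs = 0.027 + 0.087 + 0.161 + 0.102 + 0.025 + 0.002 + 0.000 = 0.404
TFR = 5 × 0.404 = 2.02

2.02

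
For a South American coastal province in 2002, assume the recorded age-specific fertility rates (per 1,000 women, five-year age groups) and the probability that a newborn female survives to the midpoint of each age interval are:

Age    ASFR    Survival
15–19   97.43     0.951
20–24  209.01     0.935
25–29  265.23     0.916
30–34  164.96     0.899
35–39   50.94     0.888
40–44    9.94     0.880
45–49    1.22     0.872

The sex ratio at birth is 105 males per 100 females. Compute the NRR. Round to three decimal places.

1.791

Proportion female at birth = 100 / (100 + 105) = 0.48780.
Survival-weighted fertility by age (5·fₓ·Sₓ):
  15–19: 5 × 97.43/1000 × 0.951 = 0.46328
  20–24: 5 × 209.01/1000 × 0.935 = 0.97712
  25–29: 5 × 265.23/1000 × 0.916 = 1.21475
  30–34: 5 × 164.96/1000 × 0.899 = 0.74150
  35–39: 5 × 50.94/1000 × 0.888 = 0.22617
  40–44: 5 × 9.94/1000 × 0.880 = 0.04374
  45–49: 5 × 1.22/1000 × 0.872 = 0.00532
Sum = 3.67188
NRR = 0.48780 × 3.67188 = 1.79114
An NRR exceeding 1 indicates intrinsic growth under these rates.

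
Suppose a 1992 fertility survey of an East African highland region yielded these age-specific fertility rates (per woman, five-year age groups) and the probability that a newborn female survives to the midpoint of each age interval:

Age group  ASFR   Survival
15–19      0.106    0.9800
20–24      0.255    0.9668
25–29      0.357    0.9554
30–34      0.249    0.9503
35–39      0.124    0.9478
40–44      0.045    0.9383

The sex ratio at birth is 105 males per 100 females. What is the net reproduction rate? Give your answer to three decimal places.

Proportion female at birth = 100 / (100 + 105) = 0.48780.
Survival-weighted fertility by age (5·fₓ·Sₓ):
  15–19: 5 × 0.106 × 0.9800 = 0.51940
  20–24: 5 × 0.255 × 0.9668 = 1.23267
  25–29: 5 × 0.357 × 0.9554 = 1.70539
  30–34: 5 × 0.249 × 0.9503 = 1.18312
  35–39: 5 × 0.124 × 0.9478 = 0.58764
  40–44: 5 × 0.045 × 0.9383 = 0.21112
Sum = 5.43934
NRR = 0.48780 × 5.43934 = 2.65331
An NRR exceeding 1 indicates intrinsic growth under these rates.

2.653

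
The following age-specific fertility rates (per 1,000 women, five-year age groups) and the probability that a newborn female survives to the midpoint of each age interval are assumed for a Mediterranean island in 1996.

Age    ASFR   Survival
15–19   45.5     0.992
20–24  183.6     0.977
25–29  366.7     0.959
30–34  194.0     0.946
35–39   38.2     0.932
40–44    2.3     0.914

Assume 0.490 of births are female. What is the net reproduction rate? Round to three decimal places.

Proportion female at birth = 0.490.
Each age group contributes 5 × ASFR × survival:
  15–19: 5 × 45.5/1000 × 0.992 = 0.22568
  20–24: 5 × 183.6/1000 × 0.977 = 0.89689
  25–29: 5 × 366.7/1000 × 0.959 = 1.75833
  30–34: 5 × 194.0/1000 × 0.946 = 0.91762
  35–39: 5 × 38.2/1000 × 0.932 = 0.17801
  40–44: 5 × 2.3/1000 × 0.914 = 0.01051
Sum = 3.98704
NRR = 0.490 × 3.98704 = 1.95365

1.954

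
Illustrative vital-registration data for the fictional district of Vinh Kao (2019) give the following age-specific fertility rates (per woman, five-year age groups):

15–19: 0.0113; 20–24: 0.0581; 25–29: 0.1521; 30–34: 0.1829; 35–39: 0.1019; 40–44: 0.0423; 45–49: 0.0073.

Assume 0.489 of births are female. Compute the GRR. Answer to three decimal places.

1.359

Proportion female at birth = 0.489.
Sum of ASFRs = 0.0113 + 0.0581 + 0.1521 + 0.1829 + 0.1019 + 0.0423 + 0.0073 = 0.5559
TFR = 5 × 0.5559 = 2.7795
GRR = 0.489 × 2.7795 = 1.35918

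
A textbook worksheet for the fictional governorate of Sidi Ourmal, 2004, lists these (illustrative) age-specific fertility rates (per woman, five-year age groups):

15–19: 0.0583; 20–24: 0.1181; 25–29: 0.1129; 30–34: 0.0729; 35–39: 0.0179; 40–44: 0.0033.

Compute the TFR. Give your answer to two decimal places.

1.92

Sum of ASFRs = 0.0583 + 0.1181 + 0.1129 + 0.0729 + 0.0179 + 0.0033 = 0.3834
TFR = 5 × 0.3834 = 1.917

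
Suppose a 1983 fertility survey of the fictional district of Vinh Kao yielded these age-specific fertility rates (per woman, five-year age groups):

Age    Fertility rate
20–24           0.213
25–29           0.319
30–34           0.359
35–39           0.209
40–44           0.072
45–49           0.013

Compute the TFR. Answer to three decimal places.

Sum of ASFRs = 0.213 + 0.319 + 0.359 + 0.209 + 0.072 + 0.013 = 1.185
TFR = 5 × 1.185 = 5.925

5.925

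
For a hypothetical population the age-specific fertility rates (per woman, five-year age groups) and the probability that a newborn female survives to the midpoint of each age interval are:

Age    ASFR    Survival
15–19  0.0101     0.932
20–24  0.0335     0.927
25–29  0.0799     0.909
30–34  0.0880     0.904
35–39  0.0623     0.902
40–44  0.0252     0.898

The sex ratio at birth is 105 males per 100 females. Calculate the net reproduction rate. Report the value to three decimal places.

Proportion female at birth = 100 / (100 + 105) = 0.48780.
Survival-weighted fertility by age (5·fₓ·Sₓ):
  15–19: 5 × 0.0101 × 0.932 = 0.04707
  20–24: 5 × 0.0335 × 0.927 = 0.15527
  25–29: 5 × 0.0799 × 0.909 = 0.36315
  30–34: 5 × 0.0880 × 0.904 = 0.39776
  35–39: 5 × 0.0623 × 0.902 = 0.28097
  40–44: 5 × 0.0252 × 0.898 = 0.11315
Sum = 1.35737
NRR = 0.48780 × 1.35737 = 0.66213

0.662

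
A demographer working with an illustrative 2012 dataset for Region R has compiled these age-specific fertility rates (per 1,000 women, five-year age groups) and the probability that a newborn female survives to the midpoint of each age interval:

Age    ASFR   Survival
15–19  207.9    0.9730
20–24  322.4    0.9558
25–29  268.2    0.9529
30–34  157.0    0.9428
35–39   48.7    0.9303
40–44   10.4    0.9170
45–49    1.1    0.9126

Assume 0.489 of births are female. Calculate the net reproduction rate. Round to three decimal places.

2.371

Proportion female at birth = 0.489.
Each age group contributes 5 × ASFR × survival:
  15–19: 5 × 207.9/1000 × 0.9730 = 1.01143
  20–24: 5 × 322.4/1000 × 0.9558 = 1.54075
  25–29: 5 × 268.2/1000 × 0.9529 = 1.27784
  30–34: 5 × 157.0/1000 × 0.9428 = 0.74010
  35–39: 5 × 48.7/1000 × 0.9303 = 0.22653
  40–44: 5 × 10.4/1000 × 0.9170 = 0.04768
  45–49: 5 × 1.1/1000 × 0.9126 = 0.00502
Sum = 4.84935
NRR = 0.489 × 4.84935 = 2.37133
An NRR exceeding 1 indicates intrinsic growth under these rates.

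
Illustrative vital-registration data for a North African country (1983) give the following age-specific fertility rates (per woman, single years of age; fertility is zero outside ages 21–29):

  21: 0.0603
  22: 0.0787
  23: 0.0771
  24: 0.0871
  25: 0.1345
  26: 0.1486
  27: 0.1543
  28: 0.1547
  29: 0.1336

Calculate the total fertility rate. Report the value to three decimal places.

1.029

Sum of ASFRs = 0.0603 + 0.0787 + 0.0771 + 0.0871 + 0.1345 + 0.1486 + 0.1543 + 0.1547 + 0.1336 = 1.0289
TFR = 1.0289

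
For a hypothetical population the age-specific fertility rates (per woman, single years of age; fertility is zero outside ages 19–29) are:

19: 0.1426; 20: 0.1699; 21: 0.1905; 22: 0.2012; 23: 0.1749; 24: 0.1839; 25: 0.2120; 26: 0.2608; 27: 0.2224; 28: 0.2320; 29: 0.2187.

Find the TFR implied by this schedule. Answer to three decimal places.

Sum of ASFRs = 0.1426 + 0.1699 + 0.1905 + 0.2012 + 0.1749 + 0.1839 + 0.2120 + 0.2608 + 0.2224 + 0.2320 + 0.2187 = 2.2089
TFR = 2.2089

2.209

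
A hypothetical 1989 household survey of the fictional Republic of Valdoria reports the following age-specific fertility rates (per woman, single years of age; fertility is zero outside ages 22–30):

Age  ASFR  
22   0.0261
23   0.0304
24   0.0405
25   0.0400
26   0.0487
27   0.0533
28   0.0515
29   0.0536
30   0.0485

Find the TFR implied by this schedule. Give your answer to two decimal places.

Sum of ASFRs = 0.0261 + 0.0304 + 0.0405 + 0.0400 + 0.0487 + 0.0533 + 0.0515 + 0.0536 + 0.0485 = 0.3926
TFR = 0.3926

0.39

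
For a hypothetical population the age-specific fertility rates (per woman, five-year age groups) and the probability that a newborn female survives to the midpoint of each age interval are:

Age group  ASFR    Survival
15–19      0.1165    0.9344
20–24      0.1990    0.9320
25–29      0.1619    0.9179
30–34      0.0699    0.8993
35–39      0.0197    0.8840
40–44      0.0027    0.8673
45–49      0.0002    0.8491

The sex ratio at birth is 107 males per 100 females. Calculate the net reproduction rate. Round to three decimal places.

1.270

Proportion female at birth = 100 / (100 + 107) = 0.48309.
Weighting each age-specific rate by interval width and survival:
  15–19: 5 × 0.1165 × 0.9344 = 0.54429
  20–24: 5 × 0.1990 × 0.9320 = 0.92734
  25–29: 5 × 0.1619 × 0.9179 = 0.74304
  30–34: 5 × 0.0699 × 0.8993 = 0.31431
  35–39: 5 × 0.0197 × 0.8840 = 0.08707
  40–44: 5 × 0.0027 × 0.8673 = 0.01171
  45–49: 5 × 0.0002 × 0.8491 = 0.00085
Sum = 2.62861
NRR = 0.48309 × 2.62861 = 1.26986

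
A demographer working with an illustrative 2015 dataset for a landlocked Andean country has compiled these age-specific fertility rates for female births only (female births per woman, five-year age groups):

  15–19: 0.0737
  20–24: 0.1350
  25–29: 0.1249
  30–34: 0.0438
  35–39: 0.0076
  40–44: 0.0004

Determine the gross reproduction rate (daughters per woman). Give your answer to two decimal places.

Sum of female ASFRs = 0.0737 + 0.1350 + 0.1249 + 0.0438 + 0.0076 + 0.0004 = 0.3854
GRR = 5 × 0.3854 = 1.927

1.93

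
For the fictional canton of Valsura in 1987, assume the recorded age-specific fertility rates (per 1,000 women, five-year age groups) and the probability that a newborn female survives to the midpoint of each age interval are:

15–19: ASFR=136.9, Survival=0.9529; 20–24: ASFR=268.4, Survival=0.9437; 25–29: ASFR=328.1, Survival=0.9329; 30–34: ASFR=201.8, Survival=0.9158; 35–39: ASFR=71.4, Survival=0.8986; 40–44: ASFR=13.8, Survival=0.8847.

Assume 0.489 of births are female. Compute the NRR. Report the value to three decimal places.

2.325

Proportion female at birth = 0.489.
Per-age-group product (5 × ASFR × survival probability):
  15–19: 5 × 136.9/1000 × 0.9529 = 0.65226
  20–24: 5 × 268.4/1000 × 0.9437 = 1.26645
  25–29: 5 × 328.1/1000 × 0.9329 = 1.53042
  30–34: 5 × 201.8/1000 × 0.9158 = 0.92404
  35–39: 5 × 71.4/1000 × 0.8986 = 0.32080
  40–44: 5 × 13.8/1000 × 0.8847 = 0.06104
Sum = 4.75501
NRR = 0.489 × 4.75501 = 2.32520
NRR > 1, so each generation more than replaces itself.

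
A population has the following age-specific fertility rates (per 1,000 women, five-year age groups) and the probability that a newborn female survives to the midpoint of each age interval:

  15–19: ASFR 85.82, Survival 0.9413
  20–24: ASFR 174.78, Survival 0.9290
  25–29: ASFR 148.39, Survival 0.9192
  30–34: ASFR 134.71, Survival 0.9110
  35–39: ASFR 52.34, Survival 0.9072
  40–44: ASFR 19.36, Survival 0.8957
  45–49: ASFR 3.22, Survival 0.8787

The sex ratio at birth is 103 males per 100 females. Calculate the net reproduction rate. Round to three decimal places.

Proportion female at birth = 100 / (100 + 103) = 0.49261.
Each age group contributes 5 × ASFR × survival:
  15–19: 5 × 85.82/1000 × 0.9413 = 0.40391
  20–24: 5 × 174.78/1000 × 0.9290 = 0.81185
  25–29: 5 × 148.39/1000 × 0.9192 = 0.68200
  30–34: 5 × 134.71/1000 × 0.9110 = 0.61360
  35–39: 5 × 52.34/1000 × 0.9072 = 0.23741
  40–44: 5 × 19.36/1000 × 0.8957 = 0.08670
  45–49: 5 × 3.22/1000 × 0.8787 = 0.01415
Sum = 2.84962
NRR = 0.49261 × 2.84962 = 1.40375

1.404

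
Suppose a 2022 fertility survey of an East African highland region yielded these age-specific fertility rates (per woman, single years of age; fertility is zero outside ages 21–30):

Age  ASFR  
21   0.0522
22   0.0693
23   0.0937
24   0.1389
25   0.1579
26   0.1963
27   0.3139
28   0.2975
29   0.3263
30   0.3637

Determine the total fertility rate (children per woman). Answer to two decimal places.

2.01

Sum of ASFRs = 0.0522 + 0.0693 + 0.0937 + 0.1389 + 0.1579 + 0.1963 + 0.3139 + 0.2975 + 0.3263 + 0.3637 = 2.0097
TFR = 2.0097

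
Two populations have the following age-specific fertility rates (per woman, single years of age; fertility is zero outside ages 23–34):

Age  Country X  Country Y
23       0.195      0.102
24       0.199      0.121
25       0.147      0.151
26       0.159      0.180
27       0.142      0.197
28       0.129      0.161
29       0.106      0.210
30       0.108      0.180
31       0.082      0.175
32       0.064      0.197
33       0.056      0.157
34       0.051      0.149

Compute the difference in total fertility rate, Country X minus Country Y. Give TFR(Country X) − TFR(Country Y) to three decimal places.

Country X:
  Sum of ASFRs = 0.195 + 0.199 + 0.147 + 0.159 + 0.142 + 0.129 + 0.106 + 0.108 + 0.082 + 0.064 + 0.056 + 0.051 = 1.438
  TFR = 1.438
Country Y:
  Sum of ASFRs = 0.102 + 0.121 + 0.151 + 0.180 + 0.197 + 0.161 + 0.210 + 0.180 + 0.175 + 0.197 + 0.157 + 0.149 = 1.980
  TFR = 1.98
Difference = 1.438 − 1.98 = -0.542

-0.542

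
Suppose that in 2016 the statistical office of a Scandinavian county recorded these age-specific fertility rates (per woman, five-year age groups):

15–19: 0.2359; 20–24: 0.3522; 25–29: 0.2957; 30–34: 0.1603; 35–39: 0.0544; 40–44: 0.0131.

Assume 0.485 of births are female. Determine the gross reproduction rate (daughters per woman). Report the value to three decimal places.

2.696

Proportion female at birth = 0.485.
Sum of ASFRs = 0.2359 + 0.3522 + 0.2957 + 0.1603 + 0.0544 + 0.0131 = 1.1116
TFR = 5 × 1.1116 = 5.558
GRR = 0.485 × 5.558 = 2.69563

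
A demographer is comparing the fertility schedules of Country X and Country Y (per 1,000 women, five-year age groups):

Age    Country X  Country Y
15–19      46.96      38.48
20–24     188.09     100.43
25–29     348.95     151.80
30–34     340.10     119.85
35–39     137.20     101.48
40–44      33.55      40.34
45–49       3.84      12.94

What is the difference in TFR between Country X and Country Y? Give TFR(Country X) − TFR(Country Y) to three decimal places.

2.667

Country X:
  Sum of ASFRs = 46.96 + 188.09 + 348.95 + 340.10 + 137.20 + 33.55 + 3.84 = 1098.69
  TFR = 5 × 1098.69 / 1000 = 5.49345
Country Y:
  Sum of ASFRs = 38.48 + 100.43 + 151.80 + 119.85 + 101.48 + 40.34 + 12.94 = 565.32
  TFR = 5 × 565.32 / 1000 = 2.8266
Difference = 5.49345 − 2.8266 = 2.66685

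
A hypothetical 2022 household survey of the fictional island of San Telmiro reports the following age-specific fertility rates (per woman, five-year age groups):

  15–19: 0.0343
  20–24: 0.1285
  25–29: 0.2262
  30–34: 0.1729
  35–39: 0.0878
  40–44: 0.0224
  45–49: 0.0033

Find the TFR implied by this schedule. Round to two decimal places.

3.38

Sum of ASFRs = 0.0343 + 0.1285 + 0.2262 + 0.1729 + 0.0878 + 0.0224 + 0.0033 = 0.6754
TFR = 5 × 0.6754 = 3.377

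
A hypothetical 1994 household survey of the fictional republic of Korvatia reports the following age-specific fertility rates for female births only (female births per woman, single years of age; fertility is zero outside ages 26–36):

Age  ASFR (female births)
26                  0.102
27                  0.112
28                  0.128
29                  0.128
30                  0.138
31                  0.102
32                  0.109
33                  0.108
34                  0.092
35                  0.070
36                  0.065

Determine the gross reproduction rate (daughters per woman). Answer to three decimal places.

Sum of female ASFRs = 0.102 + 0.112 + 0.128 + 0.128 + 0.138 + 0.102 + 0.109 + 0.108 + 0.092 + 0.070 + 0.065 = 1.154
GRR = 1.154

1.154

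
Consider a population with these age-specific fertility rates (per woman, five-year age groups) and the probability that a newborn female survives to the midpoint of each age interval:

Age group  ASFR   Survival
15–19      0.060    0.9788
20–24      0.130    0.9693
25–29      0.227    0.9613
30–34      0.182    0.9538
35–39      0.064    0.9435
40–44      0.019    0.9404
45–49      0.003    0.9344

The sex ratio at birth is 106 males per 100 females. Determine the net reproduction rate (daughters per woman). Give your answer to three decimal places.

Proportion female at birth = 100 / (100 + 106) = 0.48544.
Per-age-group product (5 × ASFR × survival probability):
  15–19: 5 × 0.060 × 0.9788 = 0.29364
  20–24: 5 × 0.130 × 0.9693 = 0.63005
  25–29: 5 × 0.227 × 0.9613 = 1.09108
  30–34: 5 × 0.182 × 0.9538 = 0.86796
  35–39: 5 × 0.064 × 0.9435 = 0.30192
  40–44: 5 × 0.019 × 0.9404 = 0.08934
  45–49: 5 × 0.003 × 0.9344 = 0.01402
Sum = 3.28801
NRR = 0.48544 × 3.28801 = 1.59613

1.596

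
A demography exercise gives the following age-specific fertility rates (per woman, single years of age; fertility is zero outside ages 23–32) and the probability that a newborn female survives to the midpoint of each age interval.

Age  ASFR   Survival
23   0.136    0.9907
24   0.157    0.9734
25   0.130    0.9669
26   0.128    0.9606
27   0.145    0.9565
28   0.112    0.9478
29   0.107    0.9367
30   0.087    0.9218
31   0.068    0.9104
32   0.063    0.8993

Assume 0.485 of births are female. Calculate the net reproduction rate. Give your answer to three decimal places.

Proportion female at birth = 0.485.
Per-age-group product (1 × ASFR × survival probability):
  23: 1 × 0.136 × 0.9907 = 0.13474
  24: 1 × 0.157 × 0.9734 = 0.15282
  25: 1 × 0.130 × 0.9669 = 0.12570
  26: 1 × 0.128 × 0.9606 = 0.12296
  27: 1 × 0.145 × 0.9565 = 0.13869
  28: 1 × 0.112 × 0.9478 = 0.10615
  29: 1 × 0.107 × 0.9367 = 0.10023
  30: 1 × 0.087 × 0.9218 = 0.08020
  31: 1 × 0.068 × 0.9104 = 0.06191
  32: 1 × 0.063 × 0.8993 = 0.05666
Sum = 1.08006
NRR = 0.485 × 1.08006 = 0.52383
NRR < 1, so the cohort does not fully replace itself.

0.524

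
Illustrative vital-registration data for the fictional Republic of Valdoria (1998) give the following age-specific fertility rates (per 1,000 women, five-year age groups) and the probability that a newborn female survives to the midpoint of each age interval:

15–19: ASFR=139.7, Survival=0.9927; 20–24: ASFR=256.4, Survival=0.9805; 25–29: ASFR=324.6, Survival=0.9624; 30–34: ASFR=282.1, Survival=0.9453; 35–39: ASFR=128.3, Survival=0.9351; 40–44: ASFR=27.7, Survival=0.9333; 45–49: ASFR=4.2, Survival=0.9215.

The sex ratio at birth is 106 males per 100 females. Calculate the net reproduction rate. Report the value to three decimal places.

Proportion female at birth = 100 / (100 + 106) = 0.48544.
Weighting each age-specific rate by interval width and survival:
  15–19: 5 × 139.7/1000 × 0.9927 = 0.69340
  20–24: 5 × 256.4/1000 × 0.9805 = 1.25700
  25–29: 5 × 324.6/1000 × 0.9624 = 1.56198
  30–34: 5 × 282.1/1000 × 0.9453 = 1.33335
  35–39: 5 × 128.3/1000 × 0.9351 = 0.59987
  40–44: 5 × 27.7/1000 × 0.9333 = 0.12926
  45–49: 5 × 4.2/1000 × 0.9215 = 0.01935
Sum = 5.59421
NRR = 0.48544 × 5.59421 = 2.71565
NRR > 1, so each generation more than replaces itself.

2.716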